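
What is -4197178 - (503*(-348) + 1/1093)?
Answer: -4396192463/1093 ≈ -4.0221e+6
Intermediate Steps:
-4197178 - (503*(-348) + 1/1093) = -4197178 - (-175044 + 1/1093) = -4197178 - 1*(-191323091/1093) = -4197178 + 191323091/1093 = -4396192463/1093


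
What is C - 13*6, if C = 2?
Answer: -76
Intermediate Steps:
C - 13*6 = 2 - 13*6 = 2 - 78 = -76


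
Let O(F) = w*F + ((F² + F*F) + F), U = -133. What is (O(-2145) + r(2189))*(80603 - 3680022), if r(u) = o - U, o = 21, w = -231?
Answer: -34898361283126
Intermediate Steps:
r(u) = 154 (r(u) = 21 - 1*(-133) = 21 + 133 = 154)
O(F) = -230*F + 2*F² (O(F) = -231*F + ((F² + F*F) + F) = -231*F + ((F² + F²) + F) = -231*F + (2*F² + F) = -231*F + (F + 2*F²) = -230*F + 2*F²)
(O(-2145) + r(2189))*(80603 - 3680022) = (2*(-2145)*(-115 - 2145) + 154)*(80603 - 3680022) = (2*(-2145)*(-2260) + 154)*(-3599419) = (9695400 + 154)*(-3599419) = 9695554*(-3599419) = -34898361283126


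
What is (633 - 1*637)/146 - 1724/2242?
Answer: -65168/81833 ≈ -0.79635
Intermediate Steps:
(633 - 1*637)/146 - 1724/2242 = (633 - 637)*(1/146) - 1724*1/2242 = -4*1/146 - 862/1121 = -2/73 - 862/1121 = -65168/81833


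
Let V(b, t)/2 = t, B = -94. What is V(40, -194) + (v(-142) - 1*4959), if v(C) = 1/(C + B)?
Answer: -1261893/236 ≈ -5347.0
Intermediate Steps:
v(C) = 1/(-94 + C) (v(C) = 1/(C - 94) = 1/(-94 + C))
V(b, t) = 2*t
V(40, -194) + (v(-142) - 1*4959) = 2*(-194) + (1/(-94 - 142) - 1*4959) = -388 + (1/(-236) - 4959) = -388 + (-1/236 - 4959) = -388 - 1170325/236 = -1261893/236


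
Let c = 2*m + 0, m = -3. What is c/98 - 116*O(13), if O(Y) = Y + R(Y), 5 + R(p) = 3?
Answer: -62527/49 ≈ -1276.1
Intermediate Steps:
R(p) = -2 (R(p) = -5 + 3 = -2)
c = -6 (c = 2*(-3) + 0 = -6 + 0 = -6)
O(Y) = -2 + Y (O(Y) = Y - 2 = -2 + Y)
c/98 - 116*O(13) = -6/98 - 116*(-2 + 13) = -6*1/98 - 116*11 = -3/49 - 1276 = -62527/49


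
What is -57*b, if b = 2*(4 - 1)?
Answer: -342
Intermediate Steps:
b = 6 (b = 2*3 = 6)
-57*b = -57*6 = -342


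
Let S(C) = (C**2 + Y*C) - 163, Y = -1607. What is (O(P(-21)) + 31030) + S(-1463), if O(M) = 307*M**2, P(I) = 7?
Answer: 4537320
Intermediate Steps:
S(C) = -163 + C**2 - 1607*C (S(C) = (C**2 - 1607*C) - 163 = -163 + C**2 - 1607*C)
(O(P(-21)) + 31030) + S(-1463) = (307*7**2 + 31030) + (-163 + (-1463)**2 - 1607*(-1463)) = (307*49 + 31030) + (-163 + 2140369 + 2351041) = (15043 + 31030) + 4491247 = 46073 + 4491247 = 4537320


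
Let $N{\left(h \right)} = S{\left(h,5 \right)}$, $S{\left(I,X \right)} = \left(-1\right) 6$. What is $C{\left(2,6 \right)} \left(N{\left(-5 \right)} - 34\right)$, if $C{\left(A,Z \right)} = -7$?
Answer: $280$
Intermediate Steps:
$S{\left(I,X \right)} = -6$
$N{\left(h \right)} = -6$
$C{\left(2,6 \right)} \left(N{\left(-5 \right)} - 34\right) = - 7 \left(-6 - 34\right) = \left(-7\right) \left(-40\right) = 280$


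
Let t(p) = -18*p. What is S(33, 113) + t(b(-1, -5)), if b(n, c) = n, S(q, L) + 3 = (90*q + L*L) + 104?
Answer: 15858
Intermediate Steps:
S(q, L) = 101 + L² + 90*q (S(q, L) = -3 + ((90*q + L*L) + 104) = -3 + ((90*q + L²) + 104) = -3 + ((L² + 90*q) + 104) = -3 + (104 + L² + 90*q) = 101 + L² + 90*q)
S(33, 113) + t(b(-1, -5)) = (101 + 113² + 90*33) - 18*(-1) = (101 + 12769 + 2970) + 18 = 15840 + 18 = 15858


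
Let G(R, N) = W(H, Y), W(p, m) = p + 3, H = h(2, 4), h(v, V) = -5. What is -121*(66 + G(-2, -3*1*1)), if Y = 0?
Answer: -7744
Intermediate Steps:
H = -5
W(p, m) = 3 + p
G(R, N) = -2 (G(R, N) = 3 - 5 = -2)
-121*(66 + G(-2, -3*1*1)) = -121*(66 - 2) = -121*64 = -7744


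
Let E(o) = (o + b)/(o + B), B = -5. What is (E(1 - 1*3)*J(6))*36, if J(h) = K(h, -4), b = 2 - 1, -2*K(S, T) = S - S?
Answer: 0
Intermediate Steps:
K(S, T) = 0 (K(S, T) = -(S - S)/2 = -1/2*0 = 0)
b = 1
J(h) = 0
E(o) = (1 + o)/(-5 + o) (E(o) = (o + 1)/(o - 5) = (1 + o)/(-5 + o))
(E(1 - 1*3)*J(6))*36 = (((1 + (1 - 1*3))/(-5 + (1 - 1*3)))*0)*36 = (((1 + (1 - 3))/(-5 + (1 - 3)))*0)*36 = (((1 - 2)/(-5 - 2))*0)*36 = ((-1/(-7))*0)*36 = (-1/7*(-1)*0)*36 = ((1/7)*0)*36 = 0*36 = 0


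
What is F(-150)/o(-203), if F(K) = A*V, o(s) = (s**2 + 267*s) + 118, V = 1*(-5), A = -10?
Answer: -25/6437 ≈ -0.0038838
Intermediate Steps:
V = -5
o(s) = 118 + s**2 + 267*s
F(K) = 50 (F(K) = -10*(-5) = 50)
F(-150)/o(-203) = 50/(118 + (-203)**2 + 267*(-203)) = 50/(118 + 41209 - 54201) = 50/(-12874) = 50*(-1/12874) = -25/6437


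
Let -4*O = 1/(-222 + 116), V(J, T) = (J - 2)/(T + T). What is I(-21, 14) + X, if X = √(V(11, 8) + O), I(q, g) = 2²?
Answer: 4 + √25387/212 ≈ 4.7516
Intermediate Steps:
V(J, T) = (-2 + J)/(2*T) (V(J, T) = (-2 + J)/((2*T)) = (-2 + J)*(1/(2*T)) = (-2 + J)/(2*T))
I(q, g) = 4
O = 1/424 (O = -1/(4*(-222 + 116)) = -¼/(-106) = -¼*(-1/106) = 1/424 ≈ 0.0023585)
X = √25387/212 (X = √((½)*(-2 + 11)/8 + 1/424) = √((½)*(⅛)*9 + 1/424) = √(9/16 + 1/424) = √(479/848) = √25387/212 ≈ 0.75157)
I(-21, 14) + X = 4 + √25387/212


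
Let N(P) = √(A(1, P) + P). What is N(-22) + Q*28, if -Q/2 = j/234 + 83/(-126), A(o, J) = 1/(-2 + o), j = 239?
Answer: -264/13 + I*√23 ≈ -20.308 + 4.7958*I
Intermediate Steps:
Q = -66/91 (Q = -2*(239/234 + 83/(-126)) = -2*(239*(1/234) + 83*(-1/126)) = -2*(239/234 - 83/126) = -2*33/91 = -66/91 ≈ -0.72528)
N(P) = √(-1 + P) (N(P) = √(1/(-2 + 1) + P) = √(1/(-1) + P) = √(-1 + P))
N(-22) + Q*28 = √(-1 - 22) - 66/91*28 = √(-23) - 264/13 = I*√23 - 264/13 = -264/13 + I*√23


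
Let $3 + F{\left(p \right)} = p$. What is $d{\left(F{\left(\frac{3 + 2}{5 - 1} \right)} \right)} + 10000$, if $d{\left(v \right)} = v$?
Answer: $\frac{39993}{4} \approx 9998.3$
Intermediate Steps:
$F{\left(p \right)} = -3 + p$
$d{\left(F{\left(\frac{3 + 2}{5 - 1} \right)} \right)} + 10000 = \left(-3 + \frac{3 + 2}{5 - 1}\right) + 10000 = \left(-3 + \frac{5}{4}\right) + 10000 = - \frac{7}{4} + 10000 = \frac{39993}{4}$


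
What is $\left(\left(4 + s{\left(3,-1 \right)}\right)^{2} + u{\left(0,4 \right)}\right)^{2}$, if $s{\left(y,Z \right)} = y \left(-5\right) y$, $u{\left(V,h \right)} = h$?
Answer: $2839225$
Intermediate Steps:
$s{\left(y,Z \right)} = - 5 y^{2}$ ($s{\left(y,Z \right)} = - 5 y y = - 5 y^{2}$)
$\left(\left(4 + s{\left(3,-1 \right)}\right)^{2} + u{\left(0,4 \right)}\right)^{2} = \left(\left(4 - 5 \cdot 3^{2}\right)^{2} + 4\right)^{2} = \left(\left(4 - 45\right)^{2} + 4\right)^{2} = \left(\left(-41\right)^{2} + 4\right)^{2} = \left(1681 + 4\right)^{2} = 1685^{2} = 2839225$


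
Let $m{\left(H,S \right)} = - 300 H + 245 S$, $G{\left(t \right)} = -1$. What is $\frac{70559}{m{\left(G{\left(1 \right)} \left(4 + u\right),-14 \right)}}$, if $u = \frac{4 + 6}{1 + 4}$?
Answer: $- \frac{70559}{1630} \approx -43.288$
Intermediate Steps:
$u = 2$ ($u = \frac{10}{5} = 10 \cdot \frac{1}{5} = 2$)
$\frac{70559}{m{\left(G{\left(1 \right)} \left(4 + u\right),-14 \right)}} = \frac{70559}{- 300 \left(- (4 + 2)\right) + 245 \left(-14\right)} = \frac{70559}{- 300 \left(\left(-1\right) 6\right) - 3430} = \frac{70559}{\left(-300\right) \left(-6\right) - 3430} = \frac{70559}{1800 - 3430} = \frac{70559}{-1630} = 70559 \left(- \frac{1}{1630}\right) = - \frac{70559}{1630}$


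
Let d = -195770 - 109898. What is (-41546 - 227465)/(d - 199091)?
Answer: 269011/504759 ≈ 0.53295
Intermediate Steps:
d = -305668
(-41546 - 227465)/(d - 199091) = (-41546 - 227465)/(-305668 - 199091) = -269011/(-504759) = -269011*(-1/504759) = 269011/504759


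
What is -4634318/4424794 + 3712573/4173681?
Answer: -1457397124798/9233839323357 ≈ -0.15783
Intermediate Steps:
-4634318/4424794 + 3712573/4173681 = -4634318*1/4424794 + 3712573*(1/4173681) = -2317159/2212397 + 3712573/4173681 = -1457397124798/9233839323357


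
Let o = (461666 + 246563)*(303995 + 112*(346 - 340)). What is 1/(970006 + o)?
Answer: 1/215774974749 ≈ 4.6345e-12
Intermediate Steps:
o = 215774004743 (o = 708229*(303995 + 112*6) = 708229*(303995 + 672) = 708229*304667 = 215774004743)
1/(970006 + o) = 1/(970006 + 215774004743) = 1/215774974749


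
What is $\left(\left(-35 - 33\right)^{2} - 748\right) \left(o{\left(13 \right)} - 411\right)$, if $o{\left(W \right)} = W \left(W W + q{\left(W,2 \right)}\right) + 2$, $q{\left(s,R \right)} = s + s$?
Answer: $8240376$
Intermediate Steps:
$q{\left(s,R \right)} = 2 s$
$o{\left(W \right)} = 2 + W \left(W^{2} + 2 W\right)$ ($o{\left(W \right)} = W \left(W W + 2 W\right) + 2 = W \left(W^{2} + 2 W\right) + 2 = 2 + W \left(W^{2} + 2 W\right)$)
$\left(\left(-35 - 33\right)^{2} - 748\right) \left(o{\left(13 \right)} - 411\right) = \left(\left(-35 - 33\right)^{2} - 748\right) \left(\left(2 + 13^{3} + 2 \cdot 13^{2}\right) - 411\right) = \left(\left(-68\right)^{2} - 748\right) \left(\left(2 + 2197 + 2 \cdot 169\right) - 411\right) = \left(4624 - 748\right) \left(\left(2 + 2197 + 338\right) - 411\right) = 3876 \left(2537 - 411\right) = 3876 \cdot 2126 = 8240376$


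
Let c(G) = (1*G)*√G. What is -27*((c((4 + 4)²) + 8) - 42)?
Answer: -12906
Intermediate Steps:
c(G) = G^(3/2) (c(G) = G*√G = G^(3/2))
-27*((c((4 + 4)²) + 8) - 42) = -27*((((4 + 4)²)^(3/2) + 8) - 42) = -27*(((8²)^(3/2) + 8) - 42) = -27*((64^(3/2) + 8) - 42) = -27*((512 + 8) - 42) = -27*(520 - 42) = -27*478 = -12906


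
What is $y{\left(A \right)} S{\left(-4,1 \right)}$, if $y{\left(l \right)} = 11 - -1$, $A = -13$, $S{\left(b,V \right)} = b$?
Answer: $-48$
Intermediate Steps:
$y{\left(l \right)} = 12$ ($y{\left(l \right)} = 11 + 1 = 12$)
$y{\left(A \right)} S{\left(-4,1 \right)} = 12 \left(-4\right) = -48$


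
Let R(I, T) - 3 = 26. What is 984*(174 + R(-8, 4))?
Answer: 199752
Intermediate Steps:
R(I, T) = 29 (R(I, T) = 3 + 26 = 29)
984*(174 + R(-8, 4)) = 984*(174 + 29) = 984*203 = 199752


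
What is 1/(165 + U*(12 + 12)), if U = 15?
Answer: 1/525 ≈ 0.0019048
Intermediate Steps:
1/(165 + U*(12 + 12)) = 1/(165 + 15*(12 + 12)) = 1/(165 + 15*24) = 1/(165 + 360) = 1/525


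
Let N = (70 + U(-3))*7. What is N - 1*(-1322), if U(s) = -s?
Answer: 1833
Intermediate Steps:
N = 511 (N = (70 - 1*(-3))*7 = (70 + 3)*7 = 73*7 = 511)
N - 1*(-1322) = 511 - 1*(-1322) = 511 + 1322 = 1833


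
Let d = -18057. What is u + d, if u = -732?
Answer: -18789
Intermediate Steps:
u + d = -732 - 18057 = -18789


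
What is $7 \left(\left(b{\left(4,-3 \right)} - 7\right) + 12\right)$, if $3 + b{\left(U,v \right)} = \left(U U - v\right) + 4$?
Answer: $175$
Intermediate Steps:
$b{\left(U,v \right)} = 1 + U^{2} - v$ ($b{\left(U,v \right)} = -3 + \left(\left(U U - v\right) + 4\right) = -3 + \left(\left(U^{2} - v\right) + 4\right) = -3 + \left(4 + U^{2} - v\right) = 1 + U^{2} - v$)
$7 \left(\left(b{\left(4,-3 \right)} - 7\right) + 12\right) = 7 \left(\left(\left(1 + 4^{2} - -3\right) - 7\right) + 12\right) = 7 \left(\left(\left(1 + 16 + 3\right) - 7\right) + 12\right) = 7 \left(\left(20 - 7\right) + 12\right) = 7 \left(13 + 12\right) = 7 \cdot 25 = 175$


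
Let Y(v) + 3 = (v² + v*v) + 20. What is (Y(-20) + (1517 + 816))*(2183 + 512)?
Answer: 8489250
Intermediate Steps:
Y(v) = 17 + 2*v² (Y(v) = -3 + ((v² + v*v) + 20) = -3 + ((v² + v²) + 20) = -3 + (2*v² + 20) = -3 + (20 + 2*v²) = 17 + 2*v²)
(Y(-20) + (1517 + 816))*(2183 + 512) = ((17 + 2*(-20)²) + (1517 + 816))*(2183 + 512) = ((17 + 2*400) + 2333)*2695 = ((17 + 800) + 2333)*2695 = (817 + 2333)*2695 = 3150*2695 = 8489250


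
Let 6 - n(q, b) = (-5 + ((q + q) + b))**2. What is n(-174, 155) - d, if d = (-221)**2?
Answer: -88039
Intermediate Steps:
d = 48841
n(q, b) = 6 - (-5 + b + 2*q)**2 (n(q, b) = 6 - (-5 + ((q + q) + b))**2 = 6 - (-5 + (2*q + b))**2 = 6 - (-5 + (b + 2*q))**2 = 6 - (-5 + b + 2*q)**2)
n(-174, 155) - d = (6 - (-5 + 155 + 2*(-174))**2) - 1*48841 = (6 - (-5 + 155 - 348)**2) - 48841 = (6 - 1*(-198)**2) - 48841 = (6 - 1*39204) - 48841 = (6 - 39204) - 48841 = -39198 - 48841 = -88039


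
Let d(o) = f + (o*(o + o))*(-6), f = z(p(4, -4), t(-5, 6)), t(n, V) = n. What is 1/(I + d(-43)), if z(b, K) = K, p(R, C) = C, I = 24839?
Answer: 1/2646 ≈ 0.00037793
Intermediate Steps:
f = -5
d(o) = -5 - 12*o² (d(o) = -5 + (o*(o + o))*(-6) = -5 + (o*(2*o))*(-6) = -5 + (2*o²)*(-6) = -5 - 12*o²)
1/(I + d(-43)) = 1/(24839 + (-5 - 12*(-43)²)) = 1/(24839 + (-5 - 12*1849)) = 1/(24839 + (-5 - 22188)) = 1/(24839 - 22193) = 1/2646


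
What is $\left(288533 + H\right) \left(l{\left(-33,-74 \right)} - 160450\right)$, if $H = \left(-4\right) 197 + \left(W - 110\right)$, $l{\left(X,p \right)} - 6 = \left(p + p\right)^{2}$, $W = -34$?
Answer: $-39844242540$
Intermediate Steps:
$l{\left(X,p \right)} = 6 + 4 p^{2}$ ($l{\left(X,p \right)} = 6 + \left(p + p\right)^{2} = 6 + \left(2 p\right)^{2} = 6 + 4 p^{2}$)
$H = -932$ ($H = \left(-4\right) 197 - 144 = -788 - 144 = -932$)
$\left(288533 + H\right) \left(l{\left(-33,-74 \right)} - 160450\right) = \left(288533 - 932\right) \left(\left(6 + 4 \left(-74\right)^{2}\right) - 160450\right) = 287601 \left(\left(6 + 4 \cdot 5476\right) - 160450\right) = 287601 \left(\left(6 + 21904\right) - 160450\right) = 287601 \left(21910 - 160450\right) = 287601 \left(-138540\right) = -39844242540$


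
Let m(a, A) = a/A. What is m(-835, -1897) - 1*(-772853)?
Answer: 1466102976/1897 ≈ 7.7285e+5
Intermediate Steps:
m(-835, -1897) - 1*(-772853) = -835/(-1897) - 1*(-772853) = -835*(-1/1897) + 772853 = 835/1897 + 772853 = 1466102976/1897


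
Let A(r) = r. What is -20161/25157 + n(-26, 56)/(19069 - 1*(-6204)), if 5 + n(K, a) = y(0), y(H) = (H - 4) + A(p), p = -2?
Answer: -509805680/635792861 ≈ -0.80184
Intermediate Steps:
y(H) = -6 + H (y(H) = (H - 4) - 2 = (-4 + H) - 2 = -6 + H)
n(K, a) = -11 (n(K, a) = -5 + (-6 + 0) = -5 - 6 = -11)
-20161/25157 + n(-26, 56)/(19069 - 1*(-6204)) = -20161/25157 - 11/(19069 - 1*(-6204)) = -20161*1/25157 - 11/(19069 + 6204) = -20161/25157 - 11/25273 = -509805680/635792861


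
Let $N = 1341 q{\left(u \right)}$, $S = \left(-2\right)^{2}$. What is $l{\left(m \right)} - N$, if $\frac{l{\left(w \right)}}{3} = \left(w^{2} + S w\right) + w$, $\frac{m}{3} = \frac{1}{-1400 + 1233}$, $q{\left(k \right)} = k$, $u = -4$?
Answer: $\frac{149589108}{27889} \approx 5363.7$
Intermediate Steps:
$S = 4$
$m = - \frac{3}{167}$ ($m = \frac{3}{-1400 + 1233} = \frac{3}{-167} = 3 \left(- \frac{1}{167}\right) = - \frac{3}{167} \approx -0.017964$)
$l{\left(w \right)} = 3 w^{2} + 15 w$ ($l{\left(w \right)} = 3 \left(\left(w^{2} + 4 w\right) + w\right) = 3 \left(w^{2} + 5 w\right) = 3 w^{2} + 15 w$)
$N = -5364$ ($N = 1341 \left(-4\right) = -5364$)
$l{\left(m \right)} - N = 3 \left(- \frac{3}{167}\right) \left(5 - \frac{3}{167}\right) - -5364 = 3 \left(- \frac{3}{167}\right) \frac{832}{167} + 5364 = - \frac{7488}{27889} + 5364 = \frac{149589108}{27889}$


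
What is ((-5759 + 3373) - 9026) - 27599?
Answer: -39011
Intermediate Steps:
((-5759 + 3373) - 9026) - 27599 = (-2386 - 9026) - 27599 = -11412 - 27599 = -39011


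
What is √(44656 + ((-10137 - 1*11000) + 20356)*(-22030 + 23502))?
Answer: 4*I*√69061 ≈ 1051.2*I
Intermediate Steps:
√(44656 + ((-10137 - 1*11000) + 20356)*(-22030 + 23502)) = √(44656 + ((-10137 - 11000) + 20356)*1472) = √(44656 + (-21137 + 20356)*1472) = √(44656 - 781*1472) = √(44656 - 1149632) = √(-1104976) = 4*I*√69061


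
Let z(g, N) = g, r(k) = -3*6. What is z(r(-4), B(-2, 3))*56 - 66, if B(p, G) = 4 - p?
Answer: -1074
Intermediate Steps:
r(k) = -18
z(r(-4), B(-2, 3))*56 - 66 = -18*56 - 66 = -1008 - 66 = -1074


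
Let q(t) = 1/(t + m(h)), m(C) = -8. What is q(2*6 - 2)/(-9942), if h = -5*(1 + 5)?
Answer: -1/19884 ≈ -5.0292e-5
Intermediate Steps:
h = -30 (h = -5*6 = -30)
q(t) = 1/(-8 + t) (q(t) = 1/(t - 8) = 1/(-8 + t))
q(2*6 - 2)/(-9942) = 1/((-8 + (2*6 - 2))*(-9942)) = -1/9942/(-8 + (12 - 2)) = -1/9942/(-8 + 10) = -1/9942/2 = (1/2)*(-1/9942) = -1/19884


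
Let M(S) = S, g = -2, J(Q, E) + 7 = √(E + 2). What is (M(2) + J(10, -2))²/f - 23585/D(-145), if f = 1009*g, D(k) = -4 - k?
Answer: -47598055/284538 ≈ -167.28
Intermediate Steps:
J(Q, E) = -7 + √(2 + E) (J(Q, E) = -7 + √(E + 2) = -7 + √(2 + E))
f = -2018 (f = 1009*(-2) = -2018)
(M(2) + J(10, -2))²/f - 23585/D(-145) = (2 + (-7 + √(2 - 2)))²/(-2018) - 23585/(-4 - 1*(-145)) = (2 + (-7 + √0))²*(-1/2018) - 23585/(-4 + 145) = (2 + (-7 + 0))²*(-1/2018) - 23585/141 = (2 - 7)²*(-1/2018) - 23585*1/141 = (-5)²*(-1/2018) - 23585/141 = 25*(-1/2018) - 23585/141 = -25/2018 - 23585/141 = -47598055/284538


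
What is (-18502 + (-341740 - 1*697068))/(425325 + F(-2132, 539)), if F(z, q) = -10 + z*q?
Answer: 45970/31471 ≈ 1.4607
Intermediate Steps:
F(z, q) = -10 + q*z
(-18502 + (-341740 - 1*697068))/(425325 + F(-2132, 539)) = (-18502 + (-341740 - 1*697068))/(425325 + (-10 + 539*(-2132))) = (-18502 + (-341740 - 697068))/(425325 + (-10 - 1149148)) = (-18502 - 1038808)/(425325 - 1149158) = -1057310/(-723833) = -1057310*(-1/723833) = 45970/31471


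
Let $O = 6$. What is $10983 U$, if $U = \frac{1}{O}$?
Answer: $\frac{3661}{2} \approx 1830.5$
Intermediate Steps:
$U = \frac{1}{6} \approx 0.16667$
$10983 U = 10983 \cdot \frac{1}{6} = \frac{3661}{2}$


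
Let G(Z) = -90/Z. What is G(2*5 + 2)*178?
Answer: -1335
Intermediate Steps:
G(2*5 + 2)*178 = -90/(2*5 + 2)*178 = -90/(10 + 2)*178 = -90/12*178 = -90*1/12*178 = -15/2*178 = -1335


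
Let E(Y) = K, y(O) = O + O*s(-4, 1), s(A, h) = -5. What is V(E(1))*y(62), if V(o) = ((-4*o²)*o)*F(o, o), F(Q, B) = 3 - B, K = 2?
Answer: 7936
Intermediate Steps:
y(O) = -4*O (y(O) = O + O*(-5) = O - 5*O = -4*O)
E(Y) = 2
V(o) = -4*o³*(3 - o) (V(o) = ((-4*o²)*o)*(3 - o) = (-4*o³)*(3 - o) = -4*o³*(3 - o))
V(E(1))*y(62) = (4*2³*(-3 + 2))*(-4*62) = (4*8*(-1))*(-248) = -32*(-248) = 7936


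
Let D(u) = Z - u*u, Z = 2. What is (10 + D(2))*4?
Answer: 32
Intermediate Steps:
D(u) = 2 - u² (D(u) = 2 - u*u = 2 - u²)
(10 + D(2))*4 = (10 + (2 - 1*2²))*4 = (10 + (2 - 1*4))*4 = (10 + (2 - 4))*4 = (10 - 2)*4 = 8*4 = 32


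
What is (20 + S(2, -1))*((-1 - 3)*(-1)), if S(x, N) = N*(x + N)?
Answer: 76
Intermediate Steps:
S(x, N) = N*(N + x)
(20 + S(2, -1))*((-1 - 3)*(-1)) = (20 - (-1 + 2))*((-1 - 3)*(-1)) = (20 - 1*1)*(-4*(-1)) = (20 - 1)*4 = 19*4 = 76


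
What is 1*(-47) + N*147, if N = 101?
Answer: 14800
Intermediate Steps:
1*(-47) + N*147 = 1*(-47) + 101*147 = -47 + 14847 = 14800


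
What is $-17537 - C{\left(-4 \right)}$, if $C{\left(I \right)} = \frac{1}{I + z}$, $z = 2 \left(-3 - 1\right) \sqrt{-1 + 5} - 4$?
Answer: $- \frac{420887}{24} \approx -17537.0$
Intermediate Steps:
$z = -20$ ($z = 2 \left(-4\right) \sqrt{4} - 4 = \left(-8\right) 2 - 4 = -16 - 4 = -20$)
$C{\left(I \right)} = \frac{1}{-20 + I}$ ($C{\left(I \right)} = \frac{1}{I - 20} = \frac{1}{-20 + I}$)
$-17537 - C{\left(-4 \right)} = -17537 - \frac{1}{-20 - 4} = -17537 - \frac{1}{-24} = -17537 - - \frac{1}{24} = -17537 + \frac{1}{24} = - \frac{420887}{24}$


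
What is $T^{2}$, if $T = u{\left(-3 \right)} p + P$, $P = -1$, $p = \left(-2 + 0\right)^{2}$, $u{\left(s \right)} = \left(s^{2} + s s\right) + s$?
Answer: $3481$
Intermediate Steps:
$u{\left(s \right)} = s + 2 s^{2}$ ($u{\left(s \right)} = \left(s^{2} + s^{2}\right) + s = 2 s^{2} + s = s + 2 s^{2}$)
$p = 4$ ($p = \left(-2\right)^{2} = 4$)
$T = 59$ ($T = - 3 \left(1 + 2 \left(-3\right)\right) 4 - 1 = - 3 \left(1 - 6\right) 4 - 1 = \left(-3\right) \left(-5\right) 4 - 1 = 15 \cdot 4 - 1 = 60 - 1 = 59$)
$T^{2} = 59^{2} = 3481$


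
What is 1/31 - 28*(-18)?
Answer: 15625/31 ≈ 504.03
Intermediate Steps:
1/31 - 28*(-18) = 1/31 + 504 = 15625/31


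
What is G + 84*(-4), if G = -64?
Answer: -400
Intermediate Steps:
G + 84*(-4) = -64 + 84*(-4) = -64 - 336 = -400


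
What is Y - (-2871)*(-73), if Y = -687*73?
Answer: -259734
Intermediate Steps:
Y = -50151
Y - (-2871)*(-73) = -50151 - (-2871)*(-73) = -50151 - 1*209583 = -50151 - 209583 = -259734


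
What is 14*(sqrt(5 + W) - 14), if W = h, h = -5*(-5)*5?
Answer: -196 + 14*sqrt(130) ≈ -36.375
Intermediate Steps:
h = 125 (h = 25*5 = 125)
W = 125
14*(sqrt(5 + W) - 14) = 14*(sqrt(5 + 125) - 14) = 14*(sqrt(130) - 14) = 14*(-14 + sqrt(130)) = -196 + 14*sqrt(130)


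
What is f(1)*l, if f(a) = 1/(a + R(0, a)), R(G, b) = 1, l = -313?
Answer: -313/2 ≈ -156.50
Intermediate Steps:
f(a) = 1/(1 + a) (f(a) = 1/(a + 1) = 1/(1 + a))
f(1)*l = -313/(1 + 1) = -313/2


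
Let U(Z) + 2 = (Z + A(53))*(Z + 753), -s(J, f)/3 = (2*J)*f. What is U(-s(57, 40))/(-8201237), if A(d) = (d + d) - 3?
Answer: -198930037/8201237 ≈ -24.256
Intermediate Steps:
s(J, f) = -6*J*f (s(J, f) = -3*2*J*f = -6*J*f)
A(d) = -3 + 2*d (A(d) = 2*d - 3 = -3 + 2*d)
U(Z) = -2 + (103 + Z)*(753 + Z) (U(Z) = -2 + (Z + (-3 + 2*53))*(Z + 753) = -2 + (Z + (-3 + 106))*(753 + Z) = -2 + (Z + 103)*(753 + Z) = -2 + (103 + Z)*(753 + Z))
U(-s(57, 40))/(-8201237) = (77557 + (-(-6)*57*40)**2 + 856*(-(-6)*57*40))/(-8201237) = (77557 + (-1*(-13680))**2 + 856*(-1*(-13680)))*(-1/8201237) = (77557 + 13680**2 + 856*13680)*(-1/8201237) = (77557 + 187142400 + 11710080)*(-1/8201237) = 198930037*(-1/8201237) = -198930037/8201237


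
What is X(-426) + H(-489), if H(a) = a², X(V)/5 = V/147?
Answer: 11716219/49 ≈ 2.3911e+5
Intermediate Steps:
X(V) = 5*V/147 (X(V) = 5*(V/147) = 5*V/147)
X(-426) + H(-489) = (5/147)*(-426) + (-489)² = -710/49 + 239121 = 11716219/49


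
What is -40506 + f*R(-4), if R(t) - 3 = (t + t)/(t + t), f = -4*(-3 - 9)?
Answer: -40314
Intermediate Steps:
f = 48 (f = -4*(-12) = 48)
R(t) = 4 (R(t) = 3 + (t + t)/(t + t) = 3 + (2*t)/((2*t)) = 3 + (2*t)*(1/(2*t)) = 3 + 1 = 4)
-40506 + f*R(-4) = -40506 + 48*4 = -40506 + 192 = -40314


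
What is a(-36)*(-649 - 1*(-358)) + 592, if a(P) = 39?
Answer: -10757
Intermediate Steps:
a(-36)*(-649 - 1*(-358)) + 592 = 39*(-649 - 1*(-358)) + 592 = 39*(-649 + 358) + 592 = 39*(-291) + 592 = -11349 + 592 = -10757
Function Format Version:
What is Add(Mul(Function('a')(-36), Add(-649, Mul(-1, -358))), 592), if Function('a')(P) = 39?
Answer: -10757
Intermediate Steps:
Add(Mul(Function('a')(-36), Add(-649, Mul(-1, -358))), 592) = Add(Mul(39, Add(-649, Mul(-1, -358))), 592) = Add(Mul(39, Add(-649, 358)), 592) = Add(Mul(39, -291), 592) = Add(-11349, 592) = -10757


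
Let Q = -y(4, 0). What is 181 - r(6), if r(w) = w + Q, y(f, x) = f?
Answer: 179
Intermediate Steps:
Q = -4 (Q = -1*4 = -4)
r(w) = -4 + w (r(w) = w - 4 = -4 + w)
181 - r(6) = 181 - (-4 + 6) = 181 - 1*2 = 181 - 2 = 179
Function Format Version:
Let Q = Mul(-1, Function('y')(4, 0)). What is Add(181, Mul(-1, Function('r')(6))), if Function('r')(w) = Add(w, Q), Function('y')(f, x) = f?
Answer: 179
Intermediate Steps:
Q = -4 (Q = Mul(-1, 4) = -4)
Function('r')(w) = Add(-4, w) (Function('r')(w) = Add(w, -4) = Add(-4, w))
Add(181, Mul(-1, Function('r')(6))) = Add(181, Mul(-1, Add(-4, 6))) = Add(181, Mul(-1, 2)) = Add(181, -2) = 179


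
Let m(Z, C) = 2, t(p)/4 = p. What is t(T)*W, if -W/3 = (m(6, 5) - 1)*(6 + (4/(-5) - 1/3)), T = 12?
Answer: -3504/5 ≈ -700.80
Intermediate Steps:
t(p) = 4*p
W = -73/5 (W = -3*(2 - 1)*(6 + (4/(-5) - 1/3)) = -3*(6 + (4*(-⅕) - 1*⅓)) = -3*(6 + (-⅘ - ⅓)) = -3*(6 - 17/15) = -3*73/15 = -73/5 ≈ -14.600)
t(T)*W = (4*12)*(-73/5) = 48*(-73/5) = -3504/5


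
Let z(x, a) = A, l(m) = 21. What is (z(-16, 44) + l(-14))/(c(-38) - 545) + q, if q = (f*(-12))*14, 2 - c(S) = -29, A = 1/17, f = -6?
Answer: 4403773/4369 ≈ 1008.0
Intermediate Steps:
A = 1/17 ≈ 0.058824
c(S) = 31 (c(S) = 2 - 1*(-29) = 2 + 29 = 31)
z(x, a) = 1/17
q = 1008 (q = -6*(-12)*14 = 72*14 = 1008)
(z(-16, 44) + l(-14))/(c(-38) - 545) + q = (1/17 + 21)/(31 - 545) + 1008 = (358/17)/(-514) + 1008 = (358/17)*(-1/514) + 1008 = -179/4369 + 1008 = 4403773/4369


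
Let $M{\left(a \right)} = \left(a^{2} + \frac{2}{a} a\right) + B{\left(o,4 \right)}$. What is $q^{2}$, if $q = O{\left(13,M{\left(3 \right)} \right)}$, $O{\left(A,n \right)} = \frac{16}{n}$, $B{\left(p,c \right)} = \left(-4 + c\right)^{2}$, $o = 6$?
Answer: $\frac{256}{121} \approx 2.1157$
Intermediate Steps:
$M{\left(a \right)} = 2 + a^{2}$ ($M{\left(a \right)} = \left(a^{2} + \frac{2}{a} a\right) + \left(-4 + 4\right)^{2} = \left(a^{2} + 2\right) + 0^{2} = \left(2 + a^{2}\right) + 0 = 2 + a^{2}$)
$q = \frac{16}{11}$ ($q = \frac{16}{2 + 3^{2}} = \frac{16}{2 + 9} = \frac{16}{11} \approx 1.4545$)
$q^{2} = \left(\frac{16}{11}\right)^{2} = \frac{256}{121}$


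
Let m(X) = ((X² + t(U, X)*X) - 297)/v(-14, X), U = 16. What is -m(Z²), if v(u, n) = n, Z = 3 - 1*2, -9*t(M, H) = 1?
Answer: 2665/9 ≈ 296.11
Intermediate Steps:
t(M, H) = -⅑ (t(M, H) = -⅑*1 = -⅑)
Z = 1 (Z = 3 - 2 = 1)
m(X) = (-297 + X² - X/9)/X (m(X) = ((X² - X/9) - 297)/X = (-297 + X² - X/9)/X)
-m(Z²) = -(-⅑ + 1² - 297/(1²)) = -(-⅑ + 1 - 297/1) = -(-⅑ + 1 - 297*1) = -(-⅑ + 1 - 297) = -1*(-2665/9) = 2665/9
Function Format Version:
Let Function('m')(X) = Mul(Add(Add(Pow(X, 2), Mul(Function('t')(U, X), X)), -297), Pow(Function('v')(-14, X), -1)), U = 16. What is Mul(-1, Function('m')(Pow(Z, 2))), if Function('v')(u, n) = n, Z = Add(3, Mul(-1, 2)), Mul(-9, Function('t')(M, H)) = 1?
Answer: Rational(2665, 9) ≈ 296.11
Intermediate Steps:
Function('t')(M, H) = Rational(-1, 9) (Function('t')(M, H) = Mul(Rational(-1, 9), 1) = Rational(-1, 9))
Z = 1 (Z = Add(3, -2) = 1)
Function('m')(X) = Mul(Pow(X, -1), Add(-297, Pow(X, 2), Mul(Rational(-1, 9), X))) (Function('m')(X) = Mul(Add(Add(Pow(X, 2), Mul(Rational(-1, 9), X)), -297), Pow(X, -1)) = Mul(Add(-297, Pow(X, 2), Mul(Rational(-1, 9), X)), Pow(X, -1)) = Mul(Pow(X, -1), Add(-297, Pow(X, 2), Mul(Rational(-1, 9), X))))
Mul(-1, Function('m')(Pow(Z, 2))) = Mul(-1, Add(Rational(-1, 9), Pow(1, 2), Mul(-297, Pow(Pow(1, 2), -1)))) = Mul(-1, Add(Rational(-1, 9), 1, Mul(-297, Pow(1, -1)))) = Mul(-1, Add(Rational(-1, 9), 1, Mul(-297, 1))) = Mul(-1, Add(Rational(-1, 9), 1, -297)) = Mul(-1, Rational(-2665, 9)) = Rational(2665, 9)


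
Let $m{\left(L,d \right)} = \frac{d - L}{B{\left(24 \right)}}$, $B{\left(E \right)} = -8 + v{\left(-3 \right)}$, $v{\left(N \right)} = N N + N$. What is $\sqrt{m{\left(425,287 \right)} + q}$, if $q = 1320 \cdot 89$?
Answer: $3 \sqrt{13061} \approx 342.85$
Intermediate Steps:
$q = 117480$
$v{\left(N \right)} = N + N^{2}$ ($v{\left(N \right)} = N^{2} + N = N + N^{2}$)
$B{\left(E \right)} = -2$ ($B{\left(E \right)} = -8 - 3 \left(1 - 3\right) = -8 - -6 = -8 + 6 = -2$)
$m{\left(L,d \right)} = \frac{L}{2} - \frac{d}{2}$ ($m{\left(L,d \right)} = \frac{d - L}{-2} = \left(d - L\right) \left(- \frac{1}{2}\right) = \frac{L}{2} - \frac{d}{2}$)
$\sqrt{m{\left(425,287 \right)} + q} = \sqrt{\left(\frac{1}{2} \cdot 425 - \frac{287}{2}\right) + 117480} = \sqrt{\left(\frac{425}{2} - \frac{287}{2}\right) + 117480} = \sqrt{69 + 117480} = \sqrt{117549} = 3 \sqrt{13061}$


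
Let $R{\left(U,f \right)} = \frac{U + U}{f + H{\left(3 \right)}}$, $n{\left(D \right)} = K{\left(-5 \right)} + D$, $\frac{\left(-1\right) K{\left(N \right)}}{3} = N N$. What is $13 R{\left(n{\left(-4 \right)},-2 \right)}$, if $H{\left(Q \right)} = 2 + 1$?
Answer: $-2054$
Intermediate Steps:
$H{\left(Q \right)} = 3$
$K{\left(N \right)} = - 3 N^{2}$ ($K{\left(N \right)} = - 3 N N = - 3 N^{2}$)
$n{\left(D \right)} = -75 + D$ ($n{\left(D \right)} = - 3 \left(-5\right)^{2} + D = \left(-3\right) 25 + D = -75 + D$)
$R{\left(U,f \right)} = \frac{2 U}{3 + f}$ ($R{\left(U,f \right)} = \frac{U + U}{f + 3} = \frac{2 U}{3 + f}$)
$13 R{\left(n{\left(-4 \right)},-2 \right)} = 13 \frac{2 \left(-75 - 4\right)}{3 - 2} = 13 \cdot 2 \left(-79\right) 1^{-1} = 13 \cdot 2 \left(-79\right) 1 = 13 \left(-158\right) = -2054$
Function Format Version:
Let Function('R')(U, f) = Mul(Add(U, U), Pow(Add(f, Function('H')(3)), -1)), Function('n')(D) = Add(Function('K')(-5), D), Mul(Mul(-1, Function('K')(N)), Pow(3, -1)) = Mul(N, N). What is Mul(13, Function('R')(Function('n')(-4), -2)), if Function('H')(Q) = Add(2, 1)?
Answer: -2054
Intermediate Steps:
Function('H')(Q) = 3
Function('K')(N) = Mul(-3, Pow(N, 2)) (Function('K')(N) = Mul(-3, Mul(N, N)) = Mul(-3, Pow(N, 2)))
Function('n')(D) = Add(-75, D) (Function('n')(D) = Add(Mul(-3, Pow(-5, 2)), D) = Add(Mul(-3, 25), D) = Add(-75, D))
Function('R')(U, f) = Mul(2, U, Pow(Add(3, f), -1)) (Function('R')(U, f) = Mul(Add(U, U), Pow(Add(f, 3), -1)) = Mul(Mul(2, U), Pow(Add(3, f), -1)) = Mul(2, U, Pow(Add(3, f), -1)))
Mul(13, Function('R')(Function('n')(-4), -2)) = Mul(13, Mul(2, Add(-75, -4), Pow(Add(3, -2), -1))) = Mul(13, Mul(2, -79, Pow(1, -1))) = Mul(13, Mul(2, -79, 1)) = Mul(13, -158) = -2054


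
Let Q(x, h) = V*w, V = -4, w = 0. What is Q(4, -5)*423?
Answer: 0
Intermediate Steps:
Q(x, h) = 0 (Q(x, h) = -4*0 = 0)
Q(4, -5)*423 = 0*423 = 0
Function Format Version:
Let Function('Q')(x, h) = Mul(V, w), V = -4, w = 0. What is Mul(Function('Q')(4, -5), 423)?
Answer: 0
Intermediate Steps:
Function('Q')(x, h) = 0 (Function('Q')(x, h) = Mul(-4, 0) = 0)
Mul(Function('Q')(4, -5), 423) = Mul(0, 423) = 0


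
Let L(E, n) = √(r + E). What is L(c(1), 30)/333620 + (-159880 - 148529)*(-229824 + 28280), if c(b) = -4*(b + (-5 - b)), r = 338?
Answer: 62157983496 + √358/333620 ≈ 6.2158e+10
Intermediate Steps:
c(b) = 20 (c(b) = -4*(-5) = 20)
L(E, n) = √(338 + E)
L(c(1), 30)/333620 + (-159880 - 148529)*(-229824 + 28280) = √(338 + 20)/333620 + (-159880 - 148529)*(-229824 + 28280) = √358*(1/333620) - 308409*(-201544) = √358/333620 + 62157983496 = 62157983496 + √358/333620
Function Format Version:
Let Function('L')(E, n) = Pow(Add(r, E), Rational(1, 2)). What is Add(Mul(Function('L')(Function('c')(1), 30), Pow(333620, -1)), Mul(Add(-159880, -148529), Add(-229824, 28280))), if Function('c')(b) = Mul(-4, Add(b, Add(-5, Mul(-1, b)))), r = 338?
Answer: Add(62157983496, Mul(Rational(1, 333620), Pow(358, Rational(1, 2)))) ≈ 6.2158e+10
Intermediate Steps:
Function('c')(b) = 20 (Function('c')(b) = Mul(-4, -5) = 20)
Function('L')(E, n) = Pow(Add(338, E), Rational(1, 2))
Add(Mul(Function('L')(Function('c')(1), 30), Pow(333620, -1)), Mul(Add(-159880, -148529), Add(-229824, 28280))) = Add(Mul(Pow(Add(338, 20), Rational(1, 2)), Pow(333620, -1)), Mul(Add(-159880, -148529), Add(-229824, 28280))) = Add(Mul(Pow(358, Rational(1, 2)), Rational(1, 333620)), Mul(-308409, -201544)) = Add(Mul(Rational(1, 333620), Pow(358, Rational(1, 2))), 62157983496) = Add(62157983496, Mul(Rational(1, 333620), Pow(358, Rational(1, 2))))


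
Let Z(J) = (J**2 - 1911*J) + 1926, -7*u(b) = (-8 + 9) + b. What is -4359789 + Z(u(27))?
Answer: -4350203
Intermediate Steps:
u(b) = -1/7 - b/7 (u(b) = -((-8 + 9) + b)/7 = -(1 + b)/7 = -1/7 - b/7)
Z(J) = 1926 + J**2 - 1911*J
-4359789 + Z(u(27)) = -4359789 + (1926 + (-1/7 - 1/7*27)**2 - 1911*(-1/7 - 1/7*27)) = -4359789 + (1926 + (-1/7 - 27/7)**2 - 1911*(-1/7 - 27/7)) = -4359789 + (1926 + (-4)**2 - 1911*(-4)) = -4359789 + (1926 + 16 + 7644) = -4359789 + 9586 = -4350203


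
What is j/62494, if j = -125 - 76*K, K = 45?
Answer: -3545/62494 ≈ -0.056725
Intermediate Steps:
j = -3545 (j = -125 - 76*45 = -125 - 3420 = -3545)
j/62494 = -3545/62494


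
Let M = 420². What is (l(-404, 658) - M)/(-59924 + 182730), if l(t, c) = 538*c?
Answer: 88802/61403 ≈ 1.4462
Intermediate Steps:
M = 176400
(l(-404, 658) - M)/(-59924 + 182730) = (538*658 - 1*176400)/(-59924 + 182730) = (354004 - 176400)/122806 = 177604*(1/122806) = 88802/61403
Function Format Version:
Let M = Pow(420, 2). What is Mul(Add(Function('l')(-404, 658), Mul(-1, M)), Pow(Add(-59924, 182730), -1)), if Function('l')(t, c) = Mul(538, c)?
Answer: Rational(88802, 61403) ≈ 1.4462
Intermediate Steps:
M = 176400
Mul(Add(Function('l')(-404, 658), Mul(-1, M)), Pow(Add(-59924, 182730), -1)) = Mul(Add(Mul(538, 658), Mul(-1, 176400)), Pow(Add(-59924, 182730), -1)) = Mul(Add(354004, -176400), Pow(122806, -1)) = Mul(177604, Rational(1, 122806)) = Rational(88802, 61403)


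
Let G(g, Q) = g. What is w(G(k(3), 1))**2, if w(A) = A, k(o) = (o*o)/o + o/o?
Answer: 16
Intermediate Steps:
k(o) = 1 + o (k(o) = o**2/o + 1 = o + 1 = 1 + o)
w(G(k(3), 1))**2 = (1 + 3)**2 = 4**2 = 16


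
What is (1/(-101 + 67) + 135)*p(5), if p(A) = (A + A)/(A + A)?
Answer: 4589/34 ≈ 134.97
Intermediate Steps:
p(A) = 1 (p(A) = (2*A)/((2*A)) = (2*A)*(1/(2*A)) = 1)
(1/(-101 + 67) + 135)*p(5) = (1/(-101 + 67) + 135)*1 = (1/(-34) + 135)*1 = (-1/34 + 135)*1 = (4589/34)*1 = 4589/34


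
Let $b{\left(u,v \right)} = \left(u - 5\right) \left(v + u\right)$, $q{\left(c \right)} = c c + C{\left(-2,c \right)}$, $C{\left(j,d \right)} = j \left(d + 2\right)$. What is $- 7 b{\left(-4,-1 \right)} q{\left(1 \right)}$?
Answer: $1575$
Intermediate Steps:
$C{\left(j,d \right)} = j \left(2 + d\right)$
$q{\left(c \right)} = -4 + c^{2} - 2 c$ ($q{\left(c \right)} = c c - 2 \left(2 + c\right) = c^{2} - \left(4 + 2 c\right) = -4 + c^{2} - 2 c$)
$b{\left(u,v \right)} = \left(-5 + u\right) \left(u + v\right)$
$- 7 b{\left(-4,-1 \right)} q{\left(1 \right)} = - 7 \left(\left(-4\right)^{2} - -20 - -5 - -4\right) \left(-4 + 1^{2} - 2\right) = - 7 \left(16 + 20 + 5 + 4\right) \left(-4 + 1 - 2\right) = \left(-7\right) 45 \left(-5\right) = \left(-315\right) \left(-5\right) = 1575$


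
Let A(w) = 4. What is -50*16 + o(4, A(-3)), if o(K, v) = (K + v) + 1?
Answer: -791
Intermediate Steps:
o(K, v) = 1 + K + v
-50*16 + o(4, A(-3)) = -50*16 + (1 + 4 + 4) = -800 + 9 = -791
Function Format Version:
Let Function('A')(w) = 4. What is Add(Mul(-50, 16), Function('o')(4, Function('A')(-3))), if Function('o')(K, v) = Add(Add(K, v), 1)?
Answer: -791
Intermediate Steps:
Function('o')(K, v) = Add(1, K, v)
Add(Mul(-50, 16), Function('o')(4, Function('A')(-3))) = Add(Mul(-50, 16), Add(1, 4, 4)) = Add(-800, 9) = -791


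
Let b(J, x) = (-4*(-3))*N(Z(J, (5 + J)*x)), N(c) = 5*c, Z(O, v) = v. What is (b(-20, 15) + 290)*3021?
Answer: -39907410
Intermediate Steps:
b(J, x) = 60*x*(5 + J) (b(J, x) = (-4*(-3))*(5*((5 + J)*x)) = 12*(5*(x*(5 + J))) = 12*(5*x*(5 + J)) = 60*x*(5 + J))
(b(-20, 15) + 290)*3021 = (60*15*(5 - 20) + 290)*3021 = (60*15*(-15) + 290)*3021 = (-13500 + 290)*3021 = -13210*3021 = -39907410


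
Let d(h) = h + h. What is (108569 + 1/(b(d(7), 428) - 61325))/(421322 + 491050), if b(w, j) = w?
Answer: 3328236979/27969219846 ≈ 0.11900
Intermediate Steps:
d(h) = 2*h
(108569 + 1/(b(d(7), 428) - 61325))/(421322 + 491050) = (108569 + 1/(2*7 - 61325))/(421322 + 491050) = (108569 + 1/(14 - 61325))/912372 = (108569 + 1/(-61311))*(1/912372) = (108569 - 1/61311)*(1/912372) = (6656473958/61311)*(1/912372) = 3328236979/27969219846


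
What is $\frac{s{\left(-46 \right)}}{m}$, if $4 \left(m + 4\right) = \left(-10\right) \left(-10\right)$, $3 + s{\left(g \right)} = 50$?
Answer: $\frac{47}{21} \approx 2.2381$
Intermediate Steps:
$s{\left(g \right)} = 47$ ($s{\left(g \right)} = -3 + 50 = 47$)
$m = 21$ ($m = -4 + \frac{\left(-10\right) \left(-10\right)}{4} = -4 + \frac{1}{4} \cdot 100 = -4 + 25 = 21$)
$\frac{s{\left(-46 \right)}}{m} = \frac{47}{21}$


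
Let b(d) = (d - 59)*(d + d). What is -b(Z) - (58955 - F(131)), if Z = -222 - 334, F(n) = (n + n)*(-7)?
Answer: -744669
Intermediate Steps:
F(n) = -14*n (F(n) = (2*n)*(-7) = -14*n)
Z = -556
b(d) = 2*d*(-59 + d) (b(d) = (-59 + d)*(2*d) = 2*d*(-59 + d))
-b(Z) - (58955 - F(131)) = -2*(-556)*(-59 - 556) - (58955 - (-14)*131) = -2*(-556)*(-615) - (58955 - 1*(-1834)) = -1*683880 - (58955 + 1834) = -683880 - 1*60789 = -683880 - 60789 = -744669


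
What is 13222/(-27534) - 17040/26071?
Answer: -406945061/358919457 ≈ -1.1338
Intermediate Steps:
13222/(-27534) - 17040/26071 = 13222*(-1/27534) - 17040*1/26071 = -6611/13767 - 17040/26071 = -406945061/358919457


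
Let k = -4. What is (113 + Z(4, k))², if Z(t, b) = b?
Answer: 11881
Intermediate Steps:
(113 + Z(4, k))² = (113 - 4)² = 109² = 11881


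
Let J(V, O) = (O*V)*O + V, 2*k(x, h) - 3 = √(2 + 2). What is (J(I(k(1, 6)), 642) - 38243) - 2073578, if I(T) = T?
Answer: -2162817/2 ≈ -1.0814e+6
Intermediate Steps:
k(x, h) = 5/2 (k(x, h) = 3/2 + √(2 + 2)/2 = 3/2 + √4/2 = 3/2 + (½)*2 = 3/2 + 1 = 5/2)
J(V, O) = V + V*O² (J(V, O) = V*O² + V = V + V*O²)
(J(I(k(1, 6)), 642) - 38243) - 2073578 = (5*(1 + 642²)/2 - 38243) - 2073578 = (5*(1 + 412164)/2 - 38243) - 2073578 = ((5/2)*412165 - 38243) - 2073578 = (2060825/2 - 38243) - 2073578 = 1984339/2 - 2073578 = -2162817/2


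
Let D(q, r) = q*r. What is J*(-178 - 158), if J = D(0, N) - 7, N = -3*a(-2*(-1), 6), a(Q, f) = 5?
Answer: 2352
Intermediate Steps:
N = -15 (N = -3*5 = -15)
J = -7 (J = 0*(-15) - 7 = 0 - 7 = -7)
J*(-178 - 158) = -7*(-178 - 158) = -7*(-336) = 2352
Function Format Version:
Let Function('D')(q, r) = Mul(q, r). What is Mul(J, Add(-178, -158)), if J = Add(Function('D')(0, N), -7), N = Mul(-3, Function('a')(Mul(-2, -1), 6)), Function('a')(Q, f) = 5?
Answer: 2352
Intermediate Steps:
N = -15 (N = Mul(-3, 5) = -15)
J = -7 (J = Add(Mul(0, -15), -7) = Add(0, -7) = -7)
Mul(J, Add(-178, -158)) = Mul(-7, Add(-178, -158)) = Mul(-7, -336) = 2352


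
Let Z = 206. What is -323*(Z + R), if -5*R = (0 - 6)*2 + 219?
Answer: -265829/5 ≈ -53166.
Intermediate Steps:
R = -207/5 (R = -((0 - 6)*2 + 219)/5 = -(-6*2 + 219)/5 = -(-12 + 219)/5 = -⅕*207 = -207/5 ≈ -41.400)
-323*(Z + R) = -323*(206 - 207/5) = -323*823/5 = -265829/5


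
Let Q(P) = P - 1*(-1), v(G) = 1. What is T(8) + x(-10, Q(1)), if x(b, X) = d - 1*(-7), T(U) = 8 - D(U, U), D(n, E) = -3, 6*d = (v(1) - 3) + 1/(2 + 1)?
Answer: 319/18 ≈ 17.722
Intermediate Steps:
d = -5/18 (d = ((1 - 3) + 1/(2 + 1))/6 = (-2 + 1/3)/6 = (1/6)*(-5/3) = -5/18 ≈ -0.27778)
Q(P) = 1 + P (Q(P) = P + 1 = 1 + P)
T(U) = 11 (T(U) = 8 - 1*(-3) = 8 + 3 = 11)
x(b, X) = 121/18 (x(b, X) = -5/18 - 1*(-7) = -5/18 + 7 = 121/18)
T(8) + x(-10, Q(1)) = 11 + 121/18 = 319/18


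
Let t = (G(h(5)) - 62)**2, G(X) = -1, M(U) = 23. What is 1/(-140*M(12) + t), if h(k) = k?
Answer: 1/749 ≈ 0.0013351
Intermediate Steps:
t = 3969 (t = (-1 - 62)**2 = (-63)**2 = 3969)
1/(-140*M(12) + t) = 1/(-140*23 + 3969) = 1/(-3220 + 3969) = 1/749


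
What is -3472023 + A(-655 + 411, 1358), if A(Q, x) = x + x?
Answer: -3469307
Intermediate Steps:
A(Q, x) = 2*x
-3472023 + A(-655 + 411, 1358) = -3472023 + 2*1358 = -3472023 + 2716 = -3469307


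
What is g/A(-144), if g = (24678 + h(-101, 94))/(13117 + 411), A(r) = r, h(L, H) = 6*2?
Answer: -4115/324672 ≈ -0.012674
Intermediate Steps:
h(L, H) = 12
g = 12345/6764 (g = (24678 + 12)/(13117 + 411) = 24690/13528 = 24690*(1/13528) = 12345/6764 ≈ 1.8251)
g/A(-144) = (12345/6764)/(-144) = (12345/6764)*(-1/144) = -4115/324672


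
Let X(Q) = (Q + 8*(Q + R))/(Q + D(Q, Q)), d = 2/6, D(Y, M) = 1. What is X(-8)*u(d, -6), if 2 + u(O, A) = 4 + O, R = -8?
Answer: 136/3 ≈ 45.333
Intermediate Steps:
d = ⅓ (d = 2*(⅙) = ⅓ ≈ 0.33333)
X(Q) = (-64 + 9*Q)/(1 + Q) (X(Q) = (Q + 8*(Q - 8))/(Q + 1) = (Q + 8*(-8 + Q))/(1 + Q) = (Q + (-64 + 8*Q))/(1 + Q) = (-64 + 9*Q)/(1 + Q))
u(O, A) = 2 + O (u(O, A) = -2 + (4 + O) = 2 + O)
X(-8)*u(d, -6) = ((-64 + 9*(-8))/(1 - 8))*(2 + ⅓) = ((-64 - 72)/(-7))*(7/3) = -⅐*(-136)*(7/3) = (136/7)*(7/3) = 136/3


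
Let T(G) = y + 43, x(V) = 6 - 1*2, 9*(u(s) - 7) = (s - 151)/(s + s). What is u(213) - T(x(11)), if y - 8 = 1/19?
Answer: -1603940/36423 ≈ -44.036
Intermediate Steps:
y = 153/19 (y = 8 + 1/19 = 153/19 ≈ 8.0526)
u(s) = 7 + (-151 + s)/(18*s) (u(s) = 7 + ((s - 151)/(s + s))/9 = 7 + ((-151 + s)/((2*s)))/9 = 7 + ((-151 + s)*(1/(2*s)))/9 = 7 + ((-151 + s)/(2*s))/9 = 7 + (-151 + s)/(18*s))
x(V) = 4 (x(V) = 6 - 2 = 4)
T(G) = 970/19 (T(G) = 153/19 + 43 = 970/19)
u(213) - T(x(11)) = (1/18)*(-151 + 127*213)/213 - 1*970/19 = (1/18)*(1/213)*(-151 + 27051) - 970/19 = (1/18)*(1/213)*26900 - 970/19 = 13450/1917 - 970/19 = -1603940/36423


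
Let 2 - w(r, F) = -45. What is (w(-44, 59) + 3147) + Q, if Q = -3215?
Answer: -21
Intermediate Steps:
w(r, F) = 47 (w(r, F) = 2 - 1*(-45) = 2 + 45 = 47)
(w(-44, 59) + 3147) + Q = (47 + 3147) - 3215 = 3194 - 3215 = -21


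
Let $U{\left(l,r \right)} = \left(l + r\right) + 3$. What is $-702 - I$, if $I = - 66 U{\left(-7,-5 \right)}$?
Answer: $-1296$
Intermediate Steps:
$U{\left(l,r \right)} = 3 + l + r$
$I = 594$ ($I = - 66 \left(3 - 7 - 5\right) = \left(-66\right) \left(-9\right) = 594$)
$-702 - I = -702 - 594 = -1296$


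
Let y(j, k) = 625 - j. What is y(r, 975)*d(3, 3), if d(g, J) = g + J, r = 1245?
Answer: -3720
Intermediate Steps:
d(g, J) = J + g
y(r, 975)*d(3, 3) = (625 - 1*1245)*(3 + 3) = (625 - 1245)*6 = -620*6 = -3720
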